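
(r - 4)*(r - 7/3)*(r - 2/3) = r^3 - 7*r^2 + 122*r/9 - 56/9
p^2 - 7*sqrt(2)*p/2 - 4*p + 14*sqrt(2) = (p - 4)*(p - 7*sqrt(2)/2)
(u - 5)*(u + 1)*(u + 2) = u^3 - 2*u^2 - 13*u - 10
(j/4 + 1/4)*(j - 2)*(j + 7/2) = j^3/4 + 5*j^2/8 - 11*j/8 - 7/4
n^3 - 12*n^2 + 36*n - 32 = (n - 8)*(n - 2)^2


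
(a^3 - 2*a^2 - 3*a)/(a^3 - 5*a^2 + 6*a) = (a + 1)/(a - 2)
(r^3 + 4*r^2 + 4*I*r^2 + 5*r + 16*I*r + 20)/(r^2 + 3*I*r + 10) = (r^2 + r*(4 - I) - 4*I)/(r - 2*I)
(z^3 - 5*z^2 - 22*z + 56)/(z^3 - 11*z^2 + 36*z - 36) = (z^2 - 3*z - 28)/(z^2 - 9*z + 18)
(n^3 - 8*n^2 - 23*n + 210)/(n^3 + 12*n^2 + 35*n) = (n^2 - 13*n + 42)/(n*(n + 7))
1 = 1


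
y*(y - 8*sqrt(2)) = y^2 - 8*sqrt(2)*y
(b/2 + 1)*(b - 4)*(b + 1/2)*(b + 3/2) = b^4/2 - 45*b^2/8 - 35*b/4 - 3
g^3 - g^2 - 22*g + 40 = (g - 4)*(g - 2)*(g + 5)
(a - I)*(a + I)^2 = a^3 + I*a^2 + a + I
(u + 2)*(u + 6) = u^2 + 8*u + 12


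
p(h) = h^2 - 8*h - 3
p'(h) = 2*h - 8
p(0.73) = -8.31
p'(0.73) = -6.54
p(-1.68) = 13.26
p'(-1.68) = -11.36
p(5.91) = -15.35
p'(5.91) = 3.82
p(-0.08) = -2.35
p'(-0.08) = -8.16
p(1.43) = -12.40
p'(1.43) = -5.14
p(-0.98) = 5.80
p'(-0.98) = -9.96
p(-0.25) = -0.94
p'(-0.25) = -8.50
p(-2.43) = 22.34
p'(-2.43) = -12.86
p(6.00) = -15.00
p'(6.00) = 4.00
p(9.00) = 6.00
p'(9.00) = 10.00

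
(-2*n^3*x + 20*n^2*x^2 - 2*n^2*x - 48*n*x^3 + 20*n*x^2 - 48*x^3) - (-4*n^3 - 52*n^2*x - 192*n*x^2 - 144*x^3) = -2*n^3*x + 4*n^3 + 20*n^2*x^2 + 50*n^2*x - 48*n*x^3 + 212*n*x^2 + 96*x^3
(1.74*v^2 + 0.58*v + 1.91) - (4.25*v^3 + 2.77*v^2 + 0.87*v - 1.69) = -4.25*v^3 - 1.03*v^2 - 0.29*v + 3.6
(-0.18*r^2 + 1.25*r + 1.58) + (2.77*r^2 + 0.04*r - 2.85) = 2.59*r^2 + 1.29*r - 1.27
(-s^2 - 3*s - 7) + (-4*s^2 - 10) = -5*s^2 - 3*s - 17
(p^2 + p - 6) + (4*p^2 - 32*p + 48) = 5*p^2 - 31*p + 42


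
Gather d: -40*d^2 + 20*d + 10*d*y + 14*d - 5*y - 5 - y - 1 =-40*d^2 + d*(10*y + 34) - 6*y - 6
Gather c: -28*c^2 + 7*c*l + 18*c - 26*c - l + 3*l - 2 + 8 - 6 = -28*c^2 + c*(7*l - 8) + 2*l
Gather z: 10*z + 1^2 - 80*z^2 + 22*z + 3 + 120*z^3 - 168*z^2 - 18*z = 120*z^3 - 248*z^2 + 14*z + 4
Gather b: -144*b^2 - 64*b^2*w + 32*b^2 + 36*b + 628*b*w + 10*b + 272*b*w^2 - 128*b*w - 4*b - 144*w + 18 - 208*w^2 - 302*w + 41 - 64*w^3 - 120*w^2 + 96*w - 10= b^2*(-64*w - 112) + b*(272*w^2 + 500*w + 42) - 64*w^3 - 328*w^2 - 350*w + 49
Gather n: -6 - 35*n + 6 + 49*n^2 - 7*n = 49*n^2 - 42*n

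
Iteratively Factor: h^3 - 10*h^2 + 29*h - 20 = (h - 1)*(h^2 - 9*h + 20) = (h - 5)*(h - 1)*(h - 4)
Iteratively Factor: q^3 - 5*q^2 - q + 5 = (q + 1)*(q^2 - 6*q + 5) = (q - 1)*(q + 1)*(q - 5)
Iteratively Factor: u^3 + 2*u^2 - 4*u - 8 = (u - 2)*(u^2 + 4*u + 4) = (u - 2)*(u + 2)*(u + 2)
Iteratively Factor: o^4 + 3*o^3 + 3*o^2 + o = (o + 1)*(o^3 + 2*o^2 + o) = o*(o + 1)*(o^2 + 2*o + 1) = o*(o + 1)^2*(o + 1)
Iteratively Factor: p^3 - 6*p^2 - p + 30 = (p + 2)*(p^2 - 8*p + 15) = (p - 5)*(p + 2)*(p - 3)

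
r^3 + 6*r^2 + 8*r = r*(r + 2)*(r + 4)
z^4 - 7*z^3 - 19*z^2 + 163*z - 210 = (z - 7)*(z - 3)*(z - 2)*(z + 5)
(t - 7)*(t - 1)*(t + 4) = t^3 - 4*t^2 - 25*t + 28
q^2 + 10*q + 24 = (q + 4)*(q + 6)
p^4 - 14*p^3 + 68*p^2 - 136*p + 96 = (p - 6)*(p - 4)*(p - 2)^2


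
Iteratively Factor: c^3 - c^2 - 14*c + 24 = (c - 2)*(c^2 + c - 12) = (c - 2)*(c + 4)*(c - 3)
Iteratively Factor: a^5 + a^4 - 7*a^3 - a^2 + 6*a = (a + 1)*(a^4 - 7*a^2 + 6*a) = a*(a + 1)*(a^3 - 7*a + 6) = a*(a + 1)*(a + 3)*(a^2 - 3*a + 2) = a*(a - 1)*(a + 1)*(a + 3)*(a - 2)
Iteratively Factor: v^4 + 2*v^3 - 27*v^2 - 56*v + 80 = (v + 4)*(v^3 - 2*v^2 - 19*v + 20) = (v - 1)*(v + 4)*(v^2 - v - 20) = (v - 5)*(v - 1)*(v + 4)*(v + 4)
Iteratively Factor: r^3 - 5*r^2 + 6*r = (r)*(r^2 - 5*r + 6) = r*(r - 2)*(r - 3)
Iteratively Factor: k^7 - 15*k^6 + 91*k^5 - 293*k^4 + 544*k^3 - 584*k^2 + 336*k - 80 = (k - 2)*(k^6 - 13*k^5 + 65*k^4 - 163*k^3 + 218*k^2 - 148*k + 40) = (k - 2)^2*(k^5 - 11*k^4 + 43*k^3 - 77*k^2 + 64*k - 20) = (k - 2)^3*(k^4 - 9*k^3 + 25*k^2 - 27*k + 10) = (k - 2)^3*(k - 1)*(k^3 - 8*k^2 + 17*k - 10) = (k - 5)*(k - 2)^3*(k - 1)*(k^2 - 3*k + 2) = (k - 5)*(k - 2)^3*(k - 1)^2*(k - 2)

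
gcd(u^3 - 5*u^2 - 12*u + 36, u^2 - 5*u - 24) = u + 3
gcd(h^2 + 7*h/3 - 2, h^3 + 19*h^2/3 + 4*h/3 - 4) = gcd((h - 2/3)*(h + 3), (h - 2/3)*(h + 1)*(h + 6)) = h - 2/3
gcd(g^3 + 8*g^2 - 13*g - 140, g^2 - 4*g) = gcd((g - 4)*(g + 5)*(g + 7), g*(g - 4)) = g - 4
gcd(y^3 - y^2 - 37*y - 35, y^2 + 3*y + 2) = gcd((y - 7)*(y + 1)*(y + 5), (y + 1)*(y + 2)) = y + 1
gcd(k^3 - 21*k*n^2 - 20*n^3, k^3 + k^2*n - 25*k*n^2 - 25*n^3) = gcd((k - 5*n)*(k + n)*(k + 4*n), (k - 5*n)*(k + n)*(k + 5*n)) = k^2 - 4*k*n - 5*n^2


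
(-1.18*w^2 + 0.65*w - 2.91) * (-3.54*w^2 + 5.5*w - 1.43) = 4.1772*w^4 - 8.791*w^3 + 15.5638*w^2 - 16.9345*w + 4.1613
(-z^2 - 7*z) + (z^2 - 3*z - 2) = -10*z - 2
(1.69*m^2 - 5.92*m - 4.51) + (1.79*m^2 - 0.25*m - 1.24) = 3.48*m^2 - 6.17*m - 5.75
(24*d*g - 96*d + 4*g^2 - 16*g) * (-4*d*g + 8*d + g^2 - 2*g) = -96*d^2*g^2 + 576*d^2*g - 768*d^2 + 8*d*g^3 - 48*d*g^2 + 64*d*g + 4*g^4 - 24*g^3 + 32*g^2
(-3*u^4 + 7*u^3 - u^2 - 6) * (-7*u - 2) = 21*u^5 - 43*u^4 - 7*u^3 + 2*u^2 + 42*u + 12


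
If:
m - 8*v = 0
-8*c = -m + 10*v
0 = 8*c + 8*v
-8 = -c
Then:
No Solution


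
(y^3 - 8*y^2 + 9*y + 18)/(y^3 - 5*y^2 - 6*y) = (y - 3)/y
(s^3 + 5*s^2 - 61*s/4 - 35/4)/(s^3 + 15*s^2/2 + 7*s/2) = (s - 5/2)/s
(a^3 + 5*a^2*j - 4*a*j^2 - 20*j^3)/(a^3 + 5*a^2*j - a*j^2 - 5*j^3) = (a^2 - 4*j^2)/(a^2 - j^2)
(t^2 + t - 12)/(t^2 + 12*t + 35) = (t^2 + t - 12)/(t^2 + 12*t + 35)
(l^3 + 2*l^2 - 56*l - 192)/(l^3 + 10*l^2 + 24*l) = (l - 8)/l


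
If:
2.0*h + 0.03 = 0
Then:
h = -0.02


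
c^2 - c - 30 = (c - 6)*(c + 5)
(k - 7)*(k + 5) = k^2 - 2*k - 35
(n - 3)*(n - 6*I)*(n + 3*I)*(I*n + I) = I*n^4 + 3*n^3 - 2*I*n^3 - 6*n^2 + 15*I*n^2 - 9*n - 36*I*n - 54*I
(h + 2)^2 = h^2 + 4*h + 4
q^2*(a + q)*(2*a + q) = 2*a^2*q^2 + 3*a*q^3 + q^4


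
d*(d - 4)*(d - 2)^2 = d^4 - 8*d^3 + 20*d^2 - 16*d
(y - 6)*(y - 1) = y^2 - 7*y + 6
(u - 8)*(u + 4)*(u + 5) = u^3 + u^2 - 52*u - 160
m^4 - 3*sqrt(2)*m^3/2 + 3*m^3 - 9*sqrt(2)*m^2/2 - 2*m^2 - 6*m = m*(m + 3)*(m - 2*sqrt(2))*(m + sqrt(2)/2)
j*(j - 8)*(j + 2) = j^3 - 6*j^2 - 16*j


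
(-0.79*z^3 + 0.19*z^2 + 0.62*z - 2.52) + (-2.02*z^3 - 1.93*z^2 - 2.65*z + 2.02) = -2.81*z^3 - 1.74*z^2 - 2.03*z - 0.5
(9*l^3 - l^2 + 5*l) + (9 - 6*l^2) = 9*l^3 - 7*l^2 + 5*l + 9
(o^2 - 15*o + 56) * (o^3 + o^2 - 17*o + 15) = o^5 - 14*o^4 + 24*o^3 + 326*o^2 - 1177*o + 840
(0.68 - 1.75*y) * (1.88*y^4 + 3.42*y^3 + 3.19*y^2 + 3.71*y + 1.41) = -3.29*y^5 - 4.7066*y^4 - 3.2569*y^3 - 4.3233*y^2 + 0.0553000000000003*y + 0.9588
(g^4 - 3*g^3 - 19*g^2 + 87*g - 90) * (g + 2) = g^5 - g^4 - 25*g^3 + 49*g^2 + 84*g - 180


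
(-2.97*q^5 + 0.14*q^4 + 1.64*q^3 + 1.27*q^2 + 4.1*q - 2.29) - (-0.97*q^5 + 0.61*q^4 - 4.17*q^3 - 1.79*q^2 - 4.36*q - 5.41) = -2.0*q^5 - 0.47*q^4 + 5.81*q^3 + 3.06*q^2 + 8.46*q + 3.12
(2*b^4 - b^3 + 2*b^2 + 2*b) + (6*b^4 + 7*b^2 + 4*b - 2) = 8*b^4 - b^3 + 9*b^2 + 6*b - 2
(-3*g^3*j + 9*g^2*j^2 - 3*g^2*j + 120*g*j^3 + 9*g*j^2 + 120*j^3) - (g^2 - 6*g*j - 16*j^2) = -3*g^3*j + 9*g^2*j^2 - 3*g^2*j - g^2 + 120*g*j^3 + 9*g*j^2 + 6*g*j + 120*j^3 + 16*j^2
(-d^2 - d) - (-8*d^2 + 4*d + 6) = 7*d^2 - 5*d - 6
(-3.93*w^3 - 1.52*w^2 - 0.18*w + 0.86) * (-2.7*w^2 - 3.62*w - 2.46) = 10.611*w^5 + 18.3306*w^4 + 15.6562*w^3 + 2.0688*w^2 - 2.6704*w - 2.1156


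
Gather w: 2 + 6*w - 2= 6*w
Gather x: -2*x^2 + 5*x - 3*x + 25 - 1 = -2*x^2 + 2*x + 24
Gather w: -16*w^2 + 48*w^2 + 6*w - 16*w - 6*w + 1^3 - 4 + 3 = 32*w^2 - 16*w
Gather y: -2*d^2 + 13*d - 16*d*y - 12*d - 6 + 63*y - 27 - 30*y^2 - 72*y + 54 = -2*d^2 + d - 30*y^2 + y*(-16*d - 9) + 21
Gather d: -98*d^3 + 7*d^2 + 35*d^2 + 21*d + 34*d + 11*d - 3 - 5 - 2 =-98*d^3 + 42*d^2 + 66*d - 10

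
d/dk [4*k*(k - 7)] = 8*k - 28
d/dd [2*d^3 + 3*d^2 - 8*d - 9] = 6*d^2 + 6*d - 8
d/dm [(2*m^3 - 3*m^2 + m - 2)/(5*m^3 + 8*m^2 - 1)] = (31*m^4 - 10*m^3 + 16*m^2 + 38*m - 1)/(25*m^6 + 80*m^5 + 64*m^4 - 10*m^3 - 16*m^2 + 1)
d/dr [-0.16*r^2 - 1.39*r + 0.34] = -0.32*r - 1.39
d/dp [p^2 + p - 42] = 2*p + 1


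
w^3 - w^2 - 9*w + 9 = (w - 3)*(w - 1)*(w + 3)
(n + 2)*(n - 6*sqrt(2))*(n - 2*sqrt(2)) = n^3 - 8*sqrt(2)*n^2 + 2*n^2 - 16*sqrt(2)*n + 24*n + 48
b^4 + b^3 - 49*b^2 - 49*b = b*(b - 7)*(b + 1)*(b + 7)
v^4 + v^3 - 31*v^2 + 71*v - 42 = (v - 3)*(v - 2)*(v - 1)*(v + 7)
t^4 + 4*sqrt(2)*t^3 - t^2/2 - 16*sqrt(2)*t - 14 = (t - 2)*(t + 2)*(t + sqrt(2)/2)*(t + 7*sqrt(2)/2)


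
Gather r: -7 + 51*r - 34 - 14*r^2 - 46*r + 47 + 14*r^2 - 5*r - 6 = 0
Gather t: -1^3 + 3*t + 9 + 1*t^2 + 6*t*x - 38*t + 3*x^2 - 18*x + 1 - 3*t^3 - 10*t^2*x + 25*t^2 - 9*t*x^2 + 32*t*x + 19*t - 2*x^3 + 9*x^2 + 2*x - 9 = -3*t^3 + t^2*(26 - 10*x) + t*(-9*x^2 + 38*x - 16) - 2*x^3 + 12*x^2 - 16*x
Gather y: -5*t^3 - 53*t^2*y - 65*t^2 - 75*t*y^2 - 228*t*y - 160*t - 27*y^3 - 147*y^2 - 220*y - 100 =-5*t^3 - 65*t^2 - 160*t - 27*y^3 + y^2*(-75*t - 147) + y*(-53*t^2 - 228*t - 220) - 100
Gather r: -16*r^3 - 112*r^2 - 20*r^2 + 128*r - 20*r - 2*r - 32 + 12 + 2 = -16*r^3 - 132*r^2 + 106*r - 18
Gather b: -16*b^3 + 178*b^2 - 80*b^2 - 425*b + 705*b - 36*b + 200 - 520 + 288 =-16*b^3 + 98*b^2 + 244*b - 32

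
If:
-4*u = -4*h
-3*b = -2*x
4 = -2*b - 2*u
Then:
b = 2*x/3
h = -2*x/3 - 2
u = -2*x/3 - 2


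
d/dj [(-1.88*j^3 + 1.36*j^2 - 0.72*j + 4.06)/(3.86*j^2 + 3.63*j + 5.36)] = (-7.2568*j^4 - 13.6488*j^3 - 22.5144*j^2 - 16.764*j - 18.597)/(14.8996*j^4 + 28.0236*j^3 + 54.5561*j^2 + 38.9136*j + 28.7296)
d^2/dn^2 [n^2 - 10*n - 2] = 2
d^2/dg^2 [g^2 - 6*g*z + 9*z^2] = 2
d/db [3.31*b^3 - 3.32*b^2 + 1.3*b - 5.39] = 9.93*b^2 - 6.64*b + 1.3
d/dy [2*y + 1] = 2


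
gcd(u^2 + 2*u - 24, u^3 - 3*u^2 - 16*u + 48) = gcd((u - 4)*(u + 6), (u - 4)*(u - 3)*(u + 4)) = u - 4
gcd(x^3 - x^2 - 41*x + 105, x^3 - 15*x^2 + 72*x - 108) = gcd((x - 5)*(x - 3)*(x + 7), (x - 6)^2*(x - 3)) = x - 3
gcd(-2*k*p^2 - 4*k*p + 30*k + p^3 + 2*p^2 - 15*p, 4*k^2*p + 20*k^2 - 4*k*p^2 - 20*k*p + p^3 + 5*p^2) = -2*k*p - 10*k + p^2 + 5*p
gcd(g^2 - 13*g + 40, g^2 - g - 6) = 1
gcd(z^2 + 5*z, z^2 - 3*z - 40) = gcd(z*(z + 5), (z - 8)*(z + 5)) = z + 5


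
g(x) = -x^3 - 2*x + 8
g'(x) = -3*x^2 - 2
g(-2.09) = 21.31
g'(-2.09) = -15.10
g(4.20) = -74.49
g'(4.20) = -54.92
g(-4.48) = 106.88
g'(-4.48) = -62.21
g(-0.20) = 8.41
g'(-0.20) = -2.12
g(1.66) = 0.11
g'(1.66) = -10.27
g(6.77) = -315.83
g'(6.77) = -139.50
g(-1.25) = 12.45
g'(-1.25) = -6.69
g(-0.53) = 9.21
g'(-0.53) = -2.84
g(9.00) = -739.00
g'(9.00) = -245.00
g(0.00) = 8.00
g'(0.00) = -2.00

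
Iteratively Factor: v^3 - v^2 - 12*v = (v + 3)*(v^2 - 4*v) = (v - 4)*(v + 3)*(v)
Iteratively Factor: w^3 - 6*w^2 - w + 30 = (w - 5)*(w^2 - w - 6) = (w - 5)*(w + 2)*(w - 3)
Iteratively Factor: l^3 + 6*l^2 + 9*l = (l)*(l^2 + 6*l + 9) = l*(l + 3)*(l + 3)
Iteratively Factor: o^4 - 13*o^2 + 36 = (o - 2)*(o^3 + 2*o^2 - 9*o - 18) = (o - 2)*(o + 2)*(o^2 - 9) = (o - 3)*(o - 2)*(o + 2)*(o + 3)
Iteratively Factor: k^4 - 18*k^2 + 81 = (k - 3)*(k^3 + 3*k^2 - 9*k - 27) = (k - 3)^2*(k^2 + 6*k + 9) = (k - 3)^2*(k + 3)*(k + 3)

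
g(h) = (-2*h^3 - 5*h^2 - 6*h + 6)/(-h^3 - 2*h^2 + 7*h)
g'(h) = (-6*h^2 - 10*h - 6)/(-h^3 - 2*h^2 + 7*h) + (3*h^2 + 4*h - 7)*(-2*h^3 - 5*h^2 - 6*h + 6)/(-h^3 - 2*h^2 + 7*h)^2 = (-h^4 - 40*h^3 - 29*h^2 + 24*h - 42)/(h^2*(h^4 + 4*h^3 - 10*h^2 - 28*h + 49))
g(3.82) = 3.46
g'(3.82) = -0.83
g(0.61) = 0.01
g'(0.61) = -4.35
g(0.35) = 1.48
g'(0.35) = -8.32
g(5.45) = 2.72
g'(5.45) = -0.24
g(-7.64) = 2.36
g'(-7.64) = 0.16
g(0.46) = 0.74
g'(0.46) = -5.63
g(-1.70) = -0.91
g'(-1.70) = 0.13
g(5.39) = 2.74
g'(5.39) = -0.25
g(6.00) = 2.61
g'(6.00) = -0.18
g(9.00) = 2.31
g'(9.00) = -0.06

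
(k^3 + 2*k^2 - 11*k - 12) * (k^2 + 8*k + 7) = k^5 + 10*k^4 + 12*k^3 - 86*k^2 - 173*k - 84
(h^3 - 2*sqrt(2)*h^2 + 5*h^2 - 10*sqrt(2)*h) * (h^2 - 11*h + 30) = h^5 - 6*h^4 - 2*sqrt(2)*h^4 - 25*h^3 + 12*sqrt(2)*h^3 + 50*sqrt(2)*h^2 + 150*h^2 - 300*sqrt(2)*h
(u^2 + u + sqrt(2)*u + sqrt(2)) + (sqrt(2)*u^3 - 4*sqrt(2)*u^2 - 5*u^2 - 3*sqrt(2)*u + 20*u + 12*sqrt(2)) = sqrt(2)*u^3 - 4*sqrt(2)*u^2 - 4*u^2 - 2*sqrt(2)*u + 21*u + 13*sqrt(2)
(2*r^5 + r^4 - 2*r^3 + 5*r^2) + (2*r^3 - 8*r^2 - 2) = 2*r^5 + r^4 - 3*r^2 - 2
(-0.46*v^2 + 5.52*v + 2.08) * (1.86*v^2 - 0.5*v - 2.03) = -0.8556*v^4 + 10.4972*v^3 + 2.0426*v^2 - 12.2456*v - 4.2224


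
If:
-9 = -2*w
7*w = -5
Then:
No Solution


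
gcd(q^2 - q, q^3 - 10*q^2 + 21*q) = q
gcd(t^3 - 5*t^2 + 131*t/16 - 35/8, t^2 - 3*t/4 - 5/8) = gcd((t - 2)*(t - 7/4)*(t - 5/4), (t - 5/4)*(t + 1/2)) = t - 5/4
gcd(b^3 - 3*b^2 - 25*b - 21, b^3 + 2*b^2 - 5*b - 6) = b^2 + 4*b + 3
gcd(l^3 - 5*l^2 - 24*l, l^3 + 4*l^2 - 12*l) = l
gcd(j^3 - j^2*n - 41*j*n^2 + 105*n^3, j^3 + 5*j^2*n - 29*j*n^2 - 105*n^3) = j^2 + 2*j*n - 35*n^2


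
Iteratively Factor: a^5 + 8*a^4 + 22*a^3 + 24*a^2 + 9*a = (a + 3)*(a^4 + 5*a^3 + 7*a^2 + 3*a) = a*(a + 3)*(a^3 + 5*a^2 + 7*a + 3) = a*(a + 1)*(a + 3)*(a^2 + 4*a + 3) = a*(a + 1)*(a + 3)^2*(a + 1)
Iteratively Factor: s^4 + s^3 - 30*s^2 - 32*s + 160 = (s - 2)*(s^3 + 3*s^2 - 24*s - 80) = (s - 2)*(s + 4)*(s^2 - s - 20) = (s - 5)*(s - 2)*(s + 4)*(s + 4)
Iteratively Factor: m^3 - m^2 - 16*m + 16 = (m - 1)*(m^2 - 16) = (m - 1)*(m + 4)*(m - 4)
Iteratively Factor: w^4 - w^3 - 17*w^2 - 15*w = (w + 1)*(w^3 - 2*w^2 - 15*w) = (w - 5)*(w + 1)*(w^2 + 3*w) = w*(w - 5)*(w + 1)*(w + 3)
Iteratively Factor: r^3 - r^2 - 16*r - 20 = (r - 5)*(r^2 + 4*r + 4) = (r - 5)*(r + 2)*(r + 2)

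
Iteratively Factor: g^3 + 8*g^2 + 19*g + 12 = (g + 3)*(g^2 + 5*g + 4) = (g + 3)*(g + 4)*(g + 1)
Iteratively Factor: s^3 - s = (s - 1)*(s^2 + s) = (s - 1)*(s + 1)*(s)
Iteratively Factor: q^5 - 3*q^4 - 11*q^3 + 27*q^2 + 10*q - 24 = (q - 2)*(q^4 - q^3 - 13*q^2 + q + 12) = (q - 2)*(q + 3)*(q^3 - 4*q^2 - q + 4) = (q - 2)*(q - 1)*(q + 3)*(q^2 - 3*q - 4) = (q - 2)*(q - 1)*(q + 1)*(q + 3)*(q - 4)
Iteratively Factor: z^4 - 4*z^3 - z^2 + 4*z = (z - 1)*(z^3 - 3*z^2 - 4*z) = (z - 1)*(z + 1)*(z^2 - 4*z) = (z - 4)*(z - 1)*(z + 1)*(z)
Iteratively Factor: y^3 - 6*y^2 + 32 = (y + 2)*(y^2 - 8*y + 16) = (y - 4)*(y + 2)*(y - 4)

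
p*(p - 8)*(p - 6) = p^3 - 14*p^2 + 48*p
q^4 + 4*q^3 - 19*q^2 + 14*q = q*(q - 2)*(q - 1)*(q + 7)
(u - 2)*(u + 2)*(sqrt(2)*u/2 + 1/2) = sqrt(2)*u^3/2 + u^2/2 - 2*sqrt(2)*u - 2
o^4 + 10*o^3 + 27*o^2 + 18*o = o*(o + 1)*(o + 3)*(o + 6)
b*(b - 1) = b^2 - b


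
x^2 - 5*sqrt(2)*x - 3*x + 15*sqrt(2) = (x - 3)*(x - 5*sqrt(2))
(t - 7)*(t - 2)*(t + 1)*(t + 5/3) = t^4 - 19*t^3/3 - 25*t^2/3 + 67*t/3 + 70/3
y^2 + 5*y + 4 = (y + 1)*(y + 4)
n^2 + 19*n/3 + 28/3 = (n + 7/3)*(n + 4)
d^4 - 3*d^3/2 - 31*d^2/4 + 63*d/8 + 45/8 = (d - 3)*(d - 3/2)*(d + 1/2)*(d + 5/2)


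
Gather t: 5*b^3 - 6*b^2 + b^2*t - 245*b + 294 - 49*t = 5*b^3 - 6*b^2 - 245*b + t*(b^2 - 49) + 294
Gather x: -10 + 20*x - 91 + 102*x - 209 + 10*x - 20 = 132*x - 330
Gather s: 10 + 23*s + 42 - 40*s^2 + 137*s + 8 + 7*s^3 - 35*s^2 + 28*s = 7*s^3 - 75*s^2 + 188*s + 60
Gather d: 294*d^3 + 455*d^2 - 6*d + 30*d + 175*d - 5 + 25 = 294*d^3 + 455*d^2 + 199*d + 20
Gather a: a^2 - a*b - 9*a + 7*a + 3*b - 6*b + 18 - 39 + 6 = a^2 + a*(-b - 2) - 3*b - 15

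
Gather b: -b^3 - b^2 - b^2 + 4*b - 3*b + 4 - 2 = -b^3 - 2*b^2 + b + 2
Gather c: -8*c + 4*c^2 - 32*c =4*c^2 - 40*c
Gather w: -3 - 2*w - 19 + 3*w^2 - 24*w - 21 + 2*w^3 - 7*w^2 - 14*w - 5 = 2*w^3 - 4*w^2 - 40*w - 48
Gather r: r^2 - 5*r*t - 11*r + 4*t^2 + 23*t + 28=r^2 + r*(-5*t - 11) + 4*t^2 + 23*t + 28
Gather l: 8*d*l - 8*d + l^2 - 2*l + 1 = -8*d + l^2 + l*(8*d - 2) + 1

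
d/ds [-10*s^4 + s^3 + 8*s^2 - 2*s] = -40*s^3 + 3*s^2 + 16*s - 2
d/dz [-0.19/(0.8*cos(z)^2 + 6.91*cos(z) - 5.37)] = -(0.304*cos(z) + 1.3129)*sin(z)/(0.8*cos(z)^2 + 6.91*cos(z) - 5.37)^2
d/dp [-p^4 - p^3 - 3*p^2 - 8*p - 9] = -4*p^3 - 3*p^2 - 6*p - 8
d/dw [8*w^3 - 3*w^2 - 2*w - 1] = 24*w^2 - 6*w - 2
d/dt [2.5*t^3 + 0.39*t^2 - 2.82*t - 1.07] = 7.5*t^2 + 0.78*t - 2.82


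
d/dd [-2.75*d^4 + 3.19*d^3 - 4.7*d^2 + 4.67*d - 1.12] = -11.0*d^3 + 9.57*d^2 - 9.4*d + 4.67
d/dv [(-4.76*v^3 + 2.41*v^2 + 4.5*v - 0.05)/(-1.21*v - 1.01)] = (11.5192*v^3 + 11.5067*v^2 - 4.8682*v - 4.6055)/(1.4641*v^2 + 2.4442*v + 1.0201)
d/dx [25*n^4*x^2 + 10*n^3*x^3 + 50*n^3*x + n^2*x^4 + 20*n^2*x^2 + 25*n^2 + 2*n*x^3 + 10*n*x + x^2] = 50*n^4*x + 30*n^3*x^2 + 50*n^3 + 4*n^2*x^3 + 40*n^2*x + 6*n*x^2 + 10*n + 2*x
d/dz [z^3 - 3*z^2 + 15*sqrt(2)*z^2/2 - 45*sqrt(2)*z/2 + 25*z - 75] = 3*z^2 - 6*z + 15*sqrt(2)*z - 45*sqrt(2)/2 + 25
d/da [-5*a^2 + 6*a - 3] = 6 - 10*a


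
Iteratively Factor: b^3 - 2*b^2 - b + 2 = (b + 1)*(b^2 - 3*b + 2) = (b - 1)*(b + 1)*(b - 2)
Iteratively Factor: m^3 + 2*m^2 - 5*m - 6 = (m + 1)*(m^2 + m - 6) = (m - 2)*(m + 1)*(m + 3)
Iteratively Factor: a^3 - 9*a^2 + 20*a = (a - 5)*(a^2 - 4*a) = a*(a - 5)*(a - 4)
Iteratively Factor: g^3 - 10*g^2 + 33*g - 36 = (g - 4)*(g^2 - 6*g + 9) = (g - 4)*(g - 3)*(g - 3)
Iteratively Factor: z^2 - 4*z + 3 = (z - 1)*(z - 3)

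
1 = 1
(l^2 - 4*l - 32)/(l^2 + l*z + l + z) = (l^2 - 4*l - 32)/(l^2 + l*z + l + z)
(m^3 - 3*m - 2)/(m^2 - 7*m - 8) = (m^2 - m - 2)/(m - 8)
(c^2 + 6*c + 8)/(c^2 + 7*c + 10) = (c + 4)/(c + 5)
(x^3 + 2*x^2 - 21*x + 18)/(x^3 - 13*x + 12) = (x + 6)/(x + 4)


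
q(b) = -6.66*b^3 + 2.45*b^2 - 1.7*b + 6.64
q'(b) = -19.98*b^2 + 4.9*b - 1.7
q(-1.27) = 26.39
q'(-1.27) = -40.15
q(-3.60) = 355.24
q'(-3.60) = -278.28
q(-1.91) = 65.23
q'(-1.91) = -83.95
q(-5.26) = 1052.61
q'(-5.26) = -580.27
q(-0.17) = 7.03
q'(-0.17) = -3.11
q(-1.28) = 26.80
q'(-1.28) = -40.71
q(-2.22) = 95.36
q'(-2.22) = -111.05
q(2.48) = -84.09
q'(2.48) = -112.43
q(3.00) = -156.23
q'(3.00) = -166.82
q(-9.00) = 5075.53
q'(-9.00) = -1664.18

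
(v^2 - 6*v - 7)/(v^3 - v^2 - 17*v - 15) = (v - 7)/(v^2 - 2*v - 15)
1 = 1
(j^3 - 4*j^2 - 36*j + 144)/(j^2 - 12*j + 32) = (j^2 - 36)/(j - 8)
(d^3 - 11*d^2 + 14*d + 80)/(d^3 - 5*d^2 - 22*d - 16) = (d - 5)/(d + 1)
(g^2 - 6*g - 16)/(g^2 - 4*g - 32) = (g + 2)/(g + 4)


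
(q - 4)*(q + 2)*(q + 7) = q^3 + 5*q^2 - 22*q - 56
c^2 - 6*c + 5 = (c - 5)*(c - 1)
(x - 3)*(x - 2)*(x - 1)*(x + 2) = x^4 - 4*x^3 - x^2 + 16*x - 12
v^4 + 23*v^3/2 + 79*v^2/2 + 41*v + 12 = (v + 1/2)*(v + 1)*(v + 4)*(v + 6)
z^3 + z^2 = z^2*(z + 1)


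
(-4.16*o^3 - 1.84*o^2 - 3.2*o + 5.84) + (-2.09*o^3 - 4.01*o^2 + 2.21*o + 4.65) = -6.25*o^3 - 5.85*o^2 - 0.99*o + 10.49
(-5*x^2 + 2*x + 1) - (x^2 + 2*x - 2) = 3 - 6*x^2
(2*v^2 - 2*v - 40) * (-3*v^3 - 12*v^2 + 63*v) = -6*v^5 - 18*v^4 + 270*v^3 + 354*v^2 - 2520*v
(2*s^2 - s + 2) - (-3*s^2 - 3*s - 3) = 5*s^2 + 2*s + 5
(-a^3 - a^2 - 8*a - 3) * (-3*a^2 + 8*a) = 3*a^5 - 5*a^4 + 16*a^3 - 55*a^2 - 24*a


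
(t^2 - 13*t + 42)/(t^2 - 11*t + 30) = (t - 7)/(t - 5)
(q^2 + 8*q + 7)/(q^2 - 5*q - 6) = (q + 7)/(q - 6)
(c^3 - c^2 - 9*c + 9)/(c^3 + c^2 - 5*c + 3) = (c - 3)/(c - 1)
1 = 1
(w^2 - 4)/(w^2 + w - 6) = (w + 2)/(w + 3)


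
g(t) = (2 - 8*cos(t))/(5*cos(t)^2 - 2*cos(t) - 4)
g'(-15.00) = 294.48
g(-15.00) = 19.94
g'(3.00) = -1.62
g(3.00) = 3.44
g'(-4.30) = -8.06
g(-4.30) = -2.17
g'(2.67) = -12.70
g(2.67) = 5.22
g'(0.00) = 0.00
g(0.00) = 6.00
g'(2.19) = -37.29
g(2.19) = -5.75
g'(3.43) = 4.14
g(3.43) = 3.85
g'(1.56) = -2.21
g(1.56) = -0.48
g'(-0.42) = 7.58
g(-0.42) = 3.20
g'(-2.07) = 13.36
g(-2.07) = -3.07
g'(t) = (2 - 8*cos(t))*(10*sin(t)*cos(t) - 2*sin(t))/(5*cos(t)^2 - 2*cos(t) - 4)^2 + 8*sin(t)/(5*cos(t)^2 - 2*cos(t) - 4)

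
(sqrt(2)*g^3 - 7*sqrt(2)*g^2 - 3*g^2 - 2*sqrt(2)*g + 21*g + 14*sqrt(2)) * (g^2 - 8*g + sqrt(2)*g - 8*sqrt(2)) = sqrt(2)*g^5 - 15*sqrt(2)*g^4 - g^4 + 15*g^3 + 51*sqrt(2)*g^3 - 60*g^2 + 75*sqrt(2)*g^2 - 280*sqrt(2)*g + 60*g - 224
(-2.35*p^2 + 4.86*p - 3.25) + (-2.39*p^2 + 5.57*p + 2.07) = -4.74*p^2 + 10.43*p - 1.18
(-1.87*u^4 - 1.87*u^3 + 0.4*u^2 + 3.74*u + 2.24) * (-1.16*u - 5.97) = 2.1692*u^5 + 13.3331*u^4 + 10.6999*u^3 - 6.7264*u^2 - 24.9262*u - 13.3728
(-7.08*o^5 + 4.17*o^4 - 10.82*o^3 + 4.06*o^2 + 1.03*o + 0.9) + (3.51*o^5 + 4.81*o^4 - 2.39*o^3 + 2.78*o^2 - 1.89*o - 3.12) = -3.57*o^5 + 8.98*o^4 - 13.21*o^3 + 6.84*o^2 - 0.86*o - 2.22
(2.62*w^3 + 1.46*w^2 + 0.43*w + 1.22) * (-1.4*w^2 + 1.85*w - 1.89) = -3.668*w^5 + 2.803*w^4 - 2.8528*w^3 - 3.6719*w^2 + 1.4443*w - 2.3058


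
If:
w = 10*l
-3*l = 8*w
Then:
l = 0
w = 0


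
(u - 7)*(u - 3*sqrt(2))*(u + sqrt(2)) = u^3 - 7*u^2 - 2*sqrt(2)*u^2 - 6*u + 14*sqrt(2)*u + 42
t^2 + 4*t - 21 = (t - 3)*(t + 7)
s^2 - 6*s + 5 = (s - 5)*(s - 1)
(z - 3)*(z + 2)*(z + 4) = z^3 + 3*z^2 - 10*z - 24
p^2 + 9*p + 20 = (p + 4)*(p + 5)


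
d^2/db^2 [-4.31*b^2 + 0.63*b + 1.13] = -8.62000000000000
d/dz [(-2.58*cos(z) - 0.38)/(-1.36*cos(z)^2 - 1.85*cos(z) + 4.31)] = (3.5088*cos(z)^2 + 1.0336*cos(z) + 11.8228)*sin(z)/(1.8496*cos(z)^4 + 5.032*cos(z)^3 - 8.3007*cos(z)^2 - 15.947*cos(z) + 18.5761)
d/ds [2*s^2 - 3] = 4*s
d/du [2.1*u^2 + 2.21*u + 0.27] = 4.2*u + 2.21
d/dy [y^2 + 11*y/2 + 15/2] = 2*y + 11/2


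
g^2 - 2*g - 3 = (g - 3)*(g + 1)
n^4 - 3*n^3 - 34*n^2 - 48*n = n*(n - 8)*(n + 2)*(n + 3)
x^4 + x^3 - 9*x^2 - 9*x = x*(x - 3)*(x + 1)*(x + 3)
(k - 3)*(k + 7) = k^2 + 4*k - 21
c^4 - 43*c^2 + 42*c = c*(c - 6)*(c - 1)*(c + 7)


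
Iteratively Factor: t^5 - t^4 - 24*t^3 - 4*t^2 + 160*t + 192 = (t + 3)*(t^4 - 4*t^3 - 12*t^2 + 32*t + 64) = (t + 2)*(t + 3)*(t^3 - 6*t^2 + 32) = (t - 4)*(t + 2)*(t + 3)*(t^2 - 2*t - 8) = (t - 4)*(t + 2)^2*(t + 3)*(t - 4)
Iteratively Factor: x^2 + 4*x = (x + 4)*(x)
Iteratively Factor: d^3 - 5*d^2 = (d - 5)*(d^2) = d*(d - 5)*(d)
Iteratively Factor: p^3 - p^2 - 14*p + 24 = (p - 3)*(p^2 + 2*p - 8) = (p - 3)*(p - 2)*(p + 4)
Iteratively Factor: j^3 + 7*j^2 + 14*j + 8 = (j + 4)*(j^2 + 3*j + 2) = (j + 1)*(j + 4)*(j + 2)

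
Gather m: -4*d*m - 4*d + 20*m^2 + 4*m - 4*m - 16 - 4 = -4*d*m - 4*d + 20*m^2 - 20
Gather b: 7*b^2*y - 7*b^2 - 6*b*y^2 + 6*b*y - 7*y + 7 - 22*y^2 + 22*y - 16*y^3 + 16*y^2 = b^2*(7*y - 7) + b*(-6*y^2 + 6*y) - 16*y^3 - 6*y^2 + 15*y + 7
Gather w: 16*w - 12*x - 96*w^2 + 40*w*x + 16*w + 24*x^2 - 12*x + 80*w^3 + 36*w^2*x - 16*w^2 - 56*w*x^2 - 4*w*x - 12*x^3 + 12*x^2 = 80*w^3 + w^2*(36*x - 112) + w*(-56*x^2 + 36*x + 32) - 12*x^3 + 36*x^2 - 24*x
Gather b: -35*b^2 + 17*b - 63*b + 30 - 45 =-35*b^2 - 46*b - 15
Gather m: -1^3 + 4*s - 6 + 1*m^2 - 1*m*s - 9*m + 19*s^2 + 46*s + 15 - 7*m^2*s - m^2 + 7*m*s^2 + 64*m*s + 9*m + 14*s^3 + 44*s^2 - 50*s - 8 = -7*m^2*s + m*(7*s^2 + 63*s) + 14*s^3 + 63*s^2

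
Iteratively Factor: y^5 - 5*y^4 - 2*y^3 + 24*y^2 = (y + 2)*(y^4 - 7*y^3 + 12*y^2) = (y - 4)*(y + 2)*(y^3 - 3*y^2) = y*(y - 4)*(y + 2)*(y^2 - 3*y) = y*(y - 4)*(y - 3)*(y + 2)*(y)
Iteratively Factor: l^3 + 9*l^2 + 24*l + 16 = (l + 1)*(l^2 + 8*l + 16) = (l + 1)*(l + 4)*(l + 4)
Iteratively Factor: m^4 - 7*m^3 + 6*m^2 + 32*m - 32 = (m - 1)*(m^3 - 6*m^2 + 32) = (m - 4)*(m - 1)*(m^2 - 2*m - 8) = (m - 4)^2*(m - 1)*(m + 2)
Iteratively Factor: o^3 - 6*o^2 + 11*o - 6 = (o - 1)*(o^2 - 5*o + 6) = (o - 3)*(o - 1)*(o - 2)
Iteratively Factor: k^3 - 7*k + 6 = (k - 2)*(k^2 + 2*k - 3) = (k - 2)*(k - 1)*(k + 3)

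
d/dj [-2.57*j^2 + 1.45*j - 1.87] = 1.45 - 5.14*j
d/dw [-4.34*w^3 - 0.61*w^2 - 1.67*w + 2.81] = -13.02*w^2 - 1.22*w - 1.67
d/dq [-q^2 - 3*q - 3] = -2*q - 3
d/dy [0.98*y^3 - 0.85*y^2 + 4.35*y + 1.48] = 2.94*y^2 - 1.7*y + 4.35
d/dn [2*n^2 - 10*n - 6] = 4*n - 10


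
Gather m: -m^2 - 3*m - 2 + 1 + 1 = -m^2 - 3*m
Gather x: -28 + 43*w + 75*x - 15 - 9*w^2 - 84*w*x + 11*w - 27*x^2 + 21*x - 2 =-9*w^2 + 54*w - 27*x^2 + x*(96 - 84*w) - 45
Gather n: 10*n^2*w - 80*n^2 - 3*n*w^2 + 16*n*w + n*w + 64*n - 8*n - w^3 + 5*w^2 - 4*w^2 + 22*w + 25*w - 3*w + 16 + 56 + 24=n^2*(10*w - 80) + n*(-3*w^2 + 17*w + 56) - w^3 + w^2 + 44*w + 96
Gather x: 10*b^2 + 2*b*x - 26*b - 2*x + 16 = 10*b^2 - 26*b + x*(2*b - 2) + 16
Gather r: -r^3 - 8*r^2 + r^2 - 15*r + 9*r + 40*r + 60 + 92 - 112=-r^3 - 7*r^2 + 34*r + 40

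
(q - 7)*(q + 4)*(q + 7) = q^3 + 4*q^2 - 49*q - 196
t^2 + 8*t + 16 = (t + 4)^2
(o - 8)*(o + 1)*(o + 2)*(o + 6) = o^4 + o^3 - 52*o^2 - 148*o - 96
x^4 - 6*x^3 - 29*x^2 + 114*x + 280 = (x - 7)*(x - 5)*(x + 2)*(x + 4)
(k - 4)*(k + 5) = k^2 + k - 20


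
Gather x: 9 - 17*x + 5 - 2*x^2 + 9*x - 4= -2*x^2 - 8*x + 10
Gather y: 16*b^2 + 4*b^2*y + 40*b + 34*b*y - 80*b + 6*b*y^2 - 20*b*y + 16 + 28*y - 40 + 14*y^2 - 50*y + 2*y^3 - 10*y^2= 16*b^2 - 40*b + 2*y^3 + y^2*(6*b + 4) + y*(4*b^2 + 14*b - 22) - 24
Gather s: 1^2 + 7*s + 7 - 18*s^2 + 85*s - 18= -18*s^2 + 92*s - 10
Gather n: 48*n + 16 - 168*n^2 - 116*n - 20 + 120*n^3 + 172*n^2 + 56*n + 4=120*n^3 + 4*n^2 - 12*n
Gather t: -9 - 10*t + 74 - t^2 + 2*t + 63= -t^2 - 8*t + 128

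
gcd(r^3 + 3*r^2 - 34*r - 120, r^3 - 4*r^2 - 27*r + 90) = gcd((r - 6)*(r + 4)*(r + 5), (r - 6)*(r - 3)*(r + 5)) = r^2 - r - 30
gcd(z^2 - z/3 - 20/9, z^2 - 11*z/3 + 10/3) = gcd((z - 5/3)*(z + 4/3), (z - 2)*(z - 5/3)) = z - 5/3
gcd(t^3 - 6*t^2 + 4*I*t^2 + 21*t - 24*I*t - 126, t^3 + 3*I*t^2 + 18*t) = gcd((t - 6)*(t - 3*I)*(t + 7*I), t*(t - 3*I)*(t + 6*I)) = t - 3*I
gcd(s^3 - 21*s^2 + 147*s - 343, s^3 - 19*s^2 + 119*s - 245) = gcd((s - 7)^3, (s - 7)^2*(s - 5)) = s^2 - 14*s + 49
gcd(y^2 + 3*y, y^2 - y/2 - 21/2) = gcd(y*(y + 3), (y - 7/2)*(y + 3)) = y + 3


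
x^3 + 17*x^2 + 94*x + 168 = (x + 4)*(x + 6)*(x + 7)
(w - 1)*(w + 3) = w^2 + 2*w - 3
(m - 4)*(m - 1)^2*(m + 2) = m^4 - 4*m^3 - 3*m^2 + 14*m - 8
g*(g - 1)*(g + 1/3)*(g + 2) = g^4 + 4*g^3/3 - 5*g^2/3 - 2*g/3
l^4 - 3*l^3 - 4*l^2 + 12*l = l*(l - 3)*(l - 2)*(l + 2)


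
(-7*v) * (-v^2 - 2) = 7*v^3 + 14*v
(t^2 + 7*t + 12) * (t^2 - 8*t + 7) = t^4 - t^3 - 37*t^2 - 47*t + 84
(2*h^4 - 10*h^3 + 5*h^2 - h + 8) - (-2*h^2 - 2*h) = 2*h^4 - 10*h^3 + 7*h^2 + h + 8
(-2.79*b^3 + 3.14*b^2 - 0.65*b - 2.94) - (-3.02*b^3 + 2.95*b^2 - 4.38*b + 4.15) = 0.23*b^3 + 0.19*b^2 + 3.73*b - 7.09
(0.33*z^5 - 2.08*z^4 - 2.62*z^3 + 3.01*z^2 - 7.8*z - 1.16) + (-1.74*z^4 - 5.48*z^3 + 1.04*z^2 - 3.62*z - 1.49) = 0.33*z^5 - 3.82*z^4 - 8.1*z^3 + 4.05*z^2 - 11.42*z - 2.65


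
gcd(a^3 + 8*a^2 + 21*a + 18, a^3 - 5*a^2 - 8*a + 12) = a + 2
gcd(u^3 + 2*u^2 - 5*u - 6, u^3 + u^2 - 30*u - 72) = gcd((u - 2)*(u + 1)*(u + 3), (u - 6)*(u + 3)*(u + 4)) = u + 3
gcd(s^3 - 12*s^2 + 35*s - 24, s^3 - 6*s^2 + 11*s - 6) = s^2 - 4*s + 3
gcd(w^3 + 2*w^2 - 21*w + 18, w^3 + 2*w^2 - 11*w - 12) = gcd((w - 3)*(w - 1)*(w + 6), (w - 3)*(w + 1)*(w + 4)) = w - 3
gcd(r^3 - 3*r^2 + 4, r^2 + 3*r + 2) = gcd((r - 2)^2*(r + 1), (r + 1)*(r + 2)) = r + 1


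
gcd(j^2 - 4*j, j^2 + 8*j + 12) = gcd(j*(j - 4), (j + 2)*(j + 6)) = 1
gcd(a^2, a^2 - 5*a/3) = a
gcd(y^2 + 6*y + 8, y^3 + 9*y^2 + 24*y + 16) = y + 4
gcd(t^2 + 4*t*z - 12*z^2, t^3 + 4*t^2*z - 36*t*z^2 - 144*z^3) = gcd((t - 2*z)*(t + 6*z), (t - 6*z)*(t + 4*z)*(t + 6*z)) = t + 6*z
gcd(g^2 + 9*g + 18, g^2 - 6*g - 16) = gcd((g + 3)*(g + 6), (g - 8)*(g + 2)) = 1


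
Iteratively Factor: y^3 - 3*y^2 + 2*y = (y - 2)*(y^2 - y) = (y - 2)*(y - 1)*(y)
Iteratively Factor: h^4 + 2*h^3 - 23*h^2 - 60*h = (h - 5)*(h^3 + 7*h^2 + 12*h) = h*(h - 5)*(h^2 + 7*h + 12) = h*(h - 5)*(h + 4)*(h + 3)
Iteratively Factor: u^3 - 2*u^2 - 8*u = (u)*(u^2 - 2*u - 8) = u*(u + 2)*(u - 4)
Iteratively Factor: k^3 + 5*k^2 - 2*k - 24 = (k + 3)*(k^2 + 2*k - 8) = (k + 3)*(k + 4)*(k - 2)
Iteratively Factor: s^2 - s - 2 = (s + 1)*(s - 2)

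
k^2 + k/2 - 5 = (k - 2)*(k + 5/2)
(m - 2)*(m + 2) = m^2 - 4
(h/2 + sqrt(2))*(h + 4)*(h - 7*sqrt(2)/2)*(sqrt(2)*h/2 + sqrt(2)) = sqrt(2)*h^4/4 - 3*h^3/4 + 3*sqrt(2)*h^3/2 - 9*h^2/2 - 3*sqrt(2)*h^2/2 - 21*sqrt(2)*h - 6*h - 28*sqrt(2)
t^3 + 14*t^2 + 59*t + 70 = (t + 2)*(t + 5)*(t + 7)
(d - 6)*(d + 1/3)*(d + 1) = d^3 - 14*d^2/3 - 23*d/3 - 2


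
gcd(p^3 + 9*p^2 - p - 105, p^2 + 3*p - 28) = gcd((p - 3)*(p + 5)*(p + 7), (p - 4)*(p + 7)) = p + 7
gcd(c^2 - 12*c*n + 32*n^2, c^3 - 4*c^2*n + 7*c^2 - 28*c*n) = c - 4*n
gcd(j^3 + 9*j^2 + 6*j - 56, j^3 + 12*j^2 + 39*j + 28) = j^2 + 11*j + 28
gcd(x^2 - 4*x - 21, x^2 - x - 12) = x + 3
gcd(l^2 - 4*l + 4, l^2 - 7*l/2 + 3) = l - 2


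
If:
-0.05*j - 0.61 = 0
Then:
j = -12.20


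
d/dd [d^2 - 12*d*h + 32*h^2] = 2*d - 12*h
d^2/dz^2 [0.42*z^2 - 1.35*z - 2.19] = 0.840000000000000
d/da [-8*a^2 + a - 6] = 1 - 16*a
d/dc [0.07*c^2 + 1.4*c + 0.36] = 0.14*c + 1.4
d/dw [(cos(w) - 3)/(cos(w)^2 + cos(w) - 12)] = sin(w)/(cos(w) + 4)^2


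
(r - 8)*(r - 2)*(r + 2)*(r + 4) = r^4 - 4*r^3 - 36*r^2 + 16*r + 128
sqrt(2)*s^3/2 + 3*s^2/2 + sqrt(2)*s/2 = s*(s + sqrt(2))*(sqrt(2)*s/2 + 1/2)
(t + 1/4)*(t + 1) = t^2 + 5*t/4 + 1/4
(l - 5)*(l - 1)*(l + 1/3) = l^3 - 17*l^2/3 + 3*l + 5/3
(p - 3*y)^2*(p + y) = p^3 - 5*p^2*y + 3*p*y^2 + 9*y^3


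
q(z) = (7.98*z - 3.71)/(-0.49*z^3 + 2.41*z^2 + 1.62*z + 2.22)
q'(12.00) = 0.04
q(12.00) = -0.19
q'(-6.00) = -0.08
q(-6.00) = -0.28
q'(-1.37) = -2.01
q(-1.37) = -2.53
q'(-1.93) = -1.18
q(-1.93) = -1.65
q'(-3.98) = -0.22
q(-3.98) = -0.55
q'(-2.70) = -0.57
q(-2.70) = -1.01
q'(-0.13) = 4.98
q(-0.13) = -2.31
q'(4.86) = 3.67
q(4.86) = 3.26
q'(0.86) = 1.00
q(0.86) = 0.62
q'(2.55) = 0.20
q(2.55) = 1.20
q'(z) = (7.98*z - 3.71)*(1.47*z^2 - 4.82*z - 1.62)/(-0.49*z^3 + 2.41*z^2 + 1.62*z + 2.22)^2 + 7.98/(-0.49*z^3 + 2.41*z^2 + 1.62*z + 2.22) = (7.8204*z^3 - 24.6855*z^2 + 17.8822*z + 23.7258)/(0.2401*z^6 - 2.3618*z^5 + 4.2205*z^4 + 5.6328*z^3 + 13.3248*z^2 + 7.1928*z + 4.9284)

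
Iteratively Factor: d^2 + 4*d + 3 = (d + 3)*(d + 1)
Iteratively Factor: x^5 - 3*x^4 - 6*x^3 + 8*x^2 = (x - 4)*(x^4 + x^3 - 2*x^2) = (x - 4)*(x - 1)*(x^3 + 2*x^2) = x*(x - 4)*(x - 1)*(x^2 + 2*x) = x*(x - 4)*(x - 1)*(x + 2)*(x)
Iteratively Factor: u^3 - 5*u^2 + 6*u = (u)*(u^2 - 5*u + 6) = u*(u - 3)*(u - 2)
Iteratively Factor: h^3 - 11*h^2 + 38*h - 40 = (h - 4)*(h^2 - 7*h + 10) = (h - 4)*(h - 2)*(h - 5)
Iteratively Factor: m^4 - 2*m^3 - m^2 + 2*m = (m)*(m^3 - 2*m^2 - m + 2) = m*(m + 1)*(m^2 - 3*m + 2) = m*(m - 2)*(m + 1)*(m - 1)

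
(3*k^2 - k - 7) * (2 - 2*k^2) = -6*k^4 + 2*k^3 + 20*k^2 - 2*k - 14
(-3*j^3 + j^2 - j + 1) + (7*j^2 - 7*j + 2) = -3*j^3 + 8*j^2 - 8*j + 3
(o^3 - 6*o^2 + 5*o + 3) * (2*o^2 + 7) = 2*o^5 - 12*o^4 + 17*o^3 - 36*o^2 + 35*o + 21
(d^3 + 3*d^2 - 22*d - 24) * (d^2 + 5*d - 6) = d^5 + 8*d^4 - 13*d^3 - 152*d^2 + 12*d + 144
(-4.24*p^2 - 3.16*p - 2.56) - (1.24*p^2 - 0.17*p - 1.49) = -5.48*p^2 - 2.99*p - 1.07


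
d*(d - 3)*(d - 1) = d^3 - 4*d^2 + 3*d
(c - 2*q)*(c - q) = c^2 - 3*c*q + 2*q^2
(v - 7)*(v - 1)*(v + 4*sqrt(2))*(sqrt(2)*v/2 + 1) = sqrt(2)*v^4/2 - 4*sqrt(2)*v^3 + 5*v^3 - 40*v^2 + 15*sqrt(2)*v^2/2 - 32*sqrt(2)*v + 35*v + 28*sqrt(2)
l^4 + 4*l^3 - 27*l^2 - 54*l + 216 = (l - 3)^2*(l + 4)*(l + 6)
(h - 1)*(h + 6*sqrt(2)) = h^2 - h + 6*sqrt(2)*h - 6*sqrt(2)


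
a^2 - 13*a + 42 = (a - 7)*(a - 6)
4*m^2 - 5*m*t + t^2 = (-4*m + t)*(-m + t)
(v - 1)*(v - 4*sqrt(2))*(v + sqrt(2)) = v^3 - 3*sqrt(2)*v^2 - v^2 - 8*v + 3*sqrt(2)*v + 8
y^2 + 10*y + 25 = (y + 5)^2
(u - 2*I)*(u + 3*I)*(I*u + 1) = I*u^3 + 7*I*u + 6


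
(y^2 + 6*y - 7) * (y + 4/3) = y^3 + 22*y^2/3 + y - 28/3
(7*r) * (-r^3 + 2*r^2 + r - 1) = -7*r^4 + 14*r^3 + 7*r^2 - 7*r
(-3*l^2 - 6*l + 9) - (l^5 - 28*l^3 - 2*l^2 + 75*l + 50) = -l^5 + 28*l^3 - l^2 - 81*l - 41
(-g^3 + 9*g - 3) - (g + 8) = -g^3 + 8*g - 11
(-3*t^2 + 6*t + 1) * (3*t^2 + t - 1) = -9*t^4 + 15*t^3 + 12*t^2 - 5*t - 1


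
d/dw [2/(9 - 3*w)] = 2/(3*(w - 3)^2)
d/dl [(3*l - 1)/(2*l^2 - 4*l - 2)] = (-3*l^2 + 2*l - 5)/(2*(l^4 - 4*l^3 + 2*l^2 + 4*l + 1))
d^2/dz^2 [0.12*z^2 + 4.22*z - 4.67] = 0.240000000000000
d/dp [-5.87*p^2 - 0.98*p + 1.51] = -11.74*p - 0.98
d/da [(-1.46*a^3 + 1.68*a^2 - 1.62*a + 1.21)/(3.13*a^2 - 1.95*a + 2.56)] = (-4.5698*a^4 + 5.694*a^3 - 9.4182*a^2 + 1.027*a - 1.7877)/(9.7969*a^4 - 12.207*a^3 + 19.8281*a^2 - 9.984*a + 6.5536)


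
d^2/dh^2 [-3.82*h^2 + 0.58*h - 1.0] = -7.64000000000000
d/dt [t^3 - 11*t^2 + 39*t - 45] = 3*t^2 - 22*t + 39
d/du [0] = 0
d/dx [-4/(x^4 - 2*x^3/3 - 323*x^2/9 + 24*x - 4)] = 72*(18*x^3 - 9*x^2 - 323*x + 108)/(-9*x^4 + 6*x^3 + 323*x^2 - 216*x + 36)^2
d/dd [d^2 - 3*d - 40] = 2*d - 3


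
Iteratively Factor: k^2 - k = (k - 1)*(k)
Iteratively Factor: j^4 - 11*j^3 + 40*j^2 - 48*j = (j)*(j^3 - 11*j^2 + 40*j - 48) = j*(j - 3)*(j^2 - 8*j + 16) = j*(j - 4)*(j - 3)*(j - 4)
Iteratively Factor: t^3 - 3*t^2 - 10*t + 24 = (t - 4)*(t^2 + t - 6) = (t - 4)*(t + 3)*(t - 2)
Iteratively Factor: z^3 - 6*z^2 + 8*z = (z)*(z^2 - 6*z + 8) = z*(z - 2)*(z - 4)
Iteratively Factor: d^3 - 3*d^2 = (d - 3)*(d^2) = d*(d - 3)*(d)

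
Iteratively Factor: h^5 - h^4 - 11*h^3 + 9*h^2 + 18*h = (h - 2)*(h^4 + h^3 - 9*h^2 - 9*h) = (h - 3)*(h - 2)*(h^3 + 4*h^2 + 3*h) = h*(h - 3)*(h - 2)*(h^2 + 4*h + 3) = h*(h - 3)*(h - 2)*(h + 3)*(h + 1)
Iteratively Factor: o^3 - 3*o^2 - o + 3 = (o - 1)*(o^2 - 2*o - 3) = (o - 3)*(o - 1)*(o + 1)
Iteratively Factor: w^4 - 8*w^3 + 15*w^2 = (w)*(w^3 - 8*w^2 + 15*w) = w^2*(w^2 - 8*w + 15) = w^2*(w - 3)*(w - 5)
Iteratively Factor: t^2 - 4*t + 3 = (t - 1)*(t - 3)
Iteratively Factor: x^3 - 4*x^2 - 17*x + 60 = (x - 5)*(x^2 + x - 12) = (x - 5)*(x - 3)*(x + 4)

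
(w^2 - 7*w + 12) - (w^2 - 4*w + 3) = 9 - 3*w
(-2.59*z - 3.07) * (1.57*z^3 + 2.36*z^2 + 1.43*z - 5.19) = -4.0663*z^4 - 10.9323*z^3 - 10.9489*z^2 + 9.052*z + 15.9333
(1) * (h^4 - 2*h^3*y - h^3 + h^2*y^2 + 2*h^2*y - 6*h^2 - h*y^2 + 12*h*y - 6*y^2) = h^4 - 2*h^3*y - h^3 + h^2*y^2 + 2*h^2*y - 6*h^2 - h*y^2 + 12*h*y - 6*y^2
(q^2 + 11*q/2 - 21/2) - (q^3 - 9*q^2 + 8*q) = -q^3 + 10*q^2 - 5*q/2 - 21/2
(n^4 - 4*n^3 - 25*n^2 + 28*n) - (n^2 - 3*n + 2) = n^4 - 4*n^3 - 26*n^2 + 31*n - 2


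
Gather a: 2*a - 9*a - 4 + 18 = 14 - 7*a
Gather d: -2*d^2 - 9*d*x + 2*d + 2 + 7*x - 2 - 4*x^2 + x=-2*d^2 + d*(2 - 9*x) - 4*x^2 + 8*x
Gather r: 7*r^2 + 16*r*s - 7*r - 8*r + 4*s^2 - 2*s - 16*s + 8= 7*r^2 + r*(16*s - 15) + 4*s^2 - 18*s + 8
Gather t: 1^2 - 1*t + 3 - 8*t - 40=-9*t - 36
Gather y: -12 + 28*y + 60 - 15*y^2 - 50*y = -15*y^2 - 22*y + 48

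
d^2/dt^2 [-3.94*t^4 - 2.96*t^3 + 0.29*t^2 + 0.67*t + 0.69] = -47.28*t^2 - 17.76*t + 0.58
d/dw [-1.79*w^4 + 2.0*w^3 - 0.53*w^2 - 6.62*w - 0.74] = -7.16*w^3 + 6.0*w^2 - 1.06*w - 6.62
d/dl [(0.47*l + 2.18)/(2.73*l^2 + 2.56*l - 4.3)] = (1.2831*l^2 + 1.2032*l - (0.47*l + 2.18)*(5.46*l + 2.56) - 2.021)/(2.73*l^2 + 2.56*l - 4.3)^2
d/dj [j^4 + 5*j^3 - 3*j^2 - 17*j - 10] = 4*j^3 + 15*j^2 - 6*j - 17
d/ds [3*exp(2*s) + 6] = 6*exp(2*s)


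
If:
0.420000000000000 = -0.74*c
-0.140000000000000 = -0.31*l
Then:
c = -0.57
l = 0.45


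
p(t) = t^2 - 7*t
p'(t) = 2*t - 7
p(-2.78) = 27.19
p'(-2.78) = -12.56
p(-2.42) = 22.80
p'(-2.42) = -11.84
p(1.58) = -8.56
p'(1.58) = -3.84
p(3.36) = -12.23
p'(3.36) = -0.28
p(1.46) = -8.09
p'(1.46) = -4.08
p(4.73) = -10.74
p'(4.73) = 2.46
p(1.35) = -7.63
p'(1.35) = -4.30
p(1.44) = -8.01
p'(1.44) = -4.12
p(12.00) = 60.00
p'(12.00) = 17.00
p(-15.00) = 330.00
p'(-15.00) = -37.00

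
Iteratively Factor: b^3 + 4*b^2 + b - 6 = (b - 1)*(b^2 + 5*b + 6) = (b - 1)*(b + 2)*(b + 3)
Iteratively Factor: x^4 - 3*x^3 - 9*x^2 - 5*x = (x)*(x^3 - 3*x^2 - 9*x - 5) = x*(x - 5)*(x^2 + 2*x + 1) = x*(x - 5)*(x + 1)*(x + 1)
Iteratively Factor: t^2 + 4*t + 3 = (t + 1)*(t + 3)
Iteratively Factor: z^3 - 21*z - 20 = (z - 5)*(z^2 + 5*z + 4) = (z - 5)*(z + 4)*(z + 1)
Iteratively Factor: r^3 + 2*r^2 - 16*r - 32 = (r + 4)*(r^2 - 2*r - 8) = (r + 2)*(r + 4)*(r - 4)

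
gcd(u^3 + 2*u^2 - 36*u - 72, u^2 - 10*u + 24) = u - 6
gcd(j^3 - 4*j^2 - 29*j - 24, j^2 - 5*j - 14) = 1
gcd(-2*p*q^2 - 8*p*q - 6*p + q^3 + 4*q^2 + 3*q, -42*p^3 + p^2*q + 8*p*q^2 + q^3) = 2*p - q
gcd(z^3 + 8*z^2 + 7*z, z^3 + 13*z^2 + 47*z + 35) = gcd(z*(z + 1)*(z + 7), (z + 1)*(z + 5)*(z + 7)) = z^2 + 8*z + 7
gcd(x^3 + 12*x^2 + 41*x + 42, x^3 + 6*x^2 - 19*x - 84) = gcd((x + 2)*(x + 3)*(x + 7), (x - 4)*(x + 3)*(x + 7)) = x^2 + 10*x + 21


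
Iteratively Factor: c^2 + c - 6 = (c - 2)*(c + 3)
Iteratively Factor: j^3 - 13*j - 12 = (j - 4)*(j^2 + 4*j + 3) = (j - 4)*(j + 3)*(j + 1)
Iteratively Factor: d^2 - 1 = (d + 1)*(d - 1)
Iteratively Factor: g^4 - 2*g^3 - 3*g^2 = (g + 1)*(g^3 - 3*g^2) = (g - 3)*(g + 1)*(g^2) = g*(g - 3)*(g + 1)*(g)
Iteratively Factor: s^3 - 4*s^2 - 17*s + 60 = (s - 5)*(s^2 + s - 12) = (s - 5)*(s - 3)*(s + 4)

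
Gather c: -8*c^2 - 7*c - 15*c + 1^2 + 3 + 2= -8*c^2 - 22*c + 6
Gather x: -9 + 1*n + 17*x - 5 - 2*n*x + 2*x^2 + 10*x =n + 2*x^2 + x*(27 - 2*n) - 14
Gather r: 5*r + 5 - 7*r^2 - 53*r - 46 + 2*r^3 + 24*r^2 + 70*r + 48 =2*r^3 + 17*r^2 + 22*r + 7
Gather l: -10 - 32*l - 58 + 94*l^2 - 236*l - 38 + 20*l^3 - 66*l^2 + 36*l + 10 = 20*l^3 + 28*l^2 - 232*l - 96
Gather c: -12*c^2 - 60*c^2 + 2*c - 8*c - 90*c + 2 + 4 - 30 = -72*c^2 - 96*c - 24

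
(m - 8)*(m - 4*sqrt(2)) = m^2 - 8*m - 4*sqrt(2)*m + 32*sqrt(2)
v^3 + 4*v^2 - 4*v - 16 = (v - 2)*(v + 2)*(v + 4)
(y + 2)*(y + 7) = y^2 + 9*y + 14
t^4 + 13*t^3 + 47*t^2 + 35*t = t*(t + 1)*(t + 5)*(t + 7)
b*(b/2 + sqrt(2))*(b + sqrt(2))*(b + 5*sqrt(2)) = b^4/2 + 4*sqrt(2)*b^3 + 17*b^2 + 10*sqrt(2)*b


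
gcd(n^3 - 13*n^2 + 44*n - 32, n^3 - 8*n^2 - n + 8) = n^2 - 9*n + 8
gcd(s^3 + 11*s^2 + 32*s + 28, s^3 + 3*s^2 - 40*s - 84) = s^2 + 9*s + 14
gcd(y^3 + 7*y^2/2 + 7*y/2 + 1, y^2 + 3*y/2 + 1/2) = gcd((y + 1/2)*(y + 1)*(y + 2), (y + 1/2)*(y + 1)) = y^2 + 3*y/2 + 1/2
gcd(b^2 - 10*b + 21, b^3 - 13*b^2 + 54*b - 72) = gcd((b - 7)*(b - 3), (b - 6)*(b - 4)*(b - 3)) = b - 3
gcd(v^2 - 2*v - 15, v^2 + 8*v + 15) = v + 3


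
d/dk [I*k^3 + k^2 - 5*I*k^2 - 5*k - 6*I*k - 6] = 3*I*k^2 + k*(2 - 10*I) - 5 - 6*I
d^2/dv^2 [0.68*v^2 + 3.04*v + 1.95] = 1.36000000000000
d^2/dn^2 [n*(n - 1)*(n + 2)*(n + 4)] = 12*n^2 + 30*n + 4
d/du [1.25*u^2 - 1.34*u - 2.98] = 2.5*u - 1.34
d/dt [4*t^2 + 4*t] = 8*t + 4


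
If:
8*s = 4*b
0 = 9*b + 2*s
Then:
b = 0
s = 0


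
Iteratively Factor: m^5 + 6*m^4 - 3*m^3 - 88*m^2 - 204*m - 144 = (m + 2)*(m^4 + 4*m^3 - 11*m^2 - 66*m - 72) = (m - 4)*(m + 2)*(m^3 + 8*m^2 + 21*m + 18) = (m - 4)*(m + 2)^2*(m^2 + 6*m + 9) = (m - 4)*(m + 2)^2*(m + 3)*(m + 3)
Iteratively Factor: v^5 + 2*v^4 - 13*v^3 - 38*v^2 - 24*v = (v)*(v^4 + 2*v^3 - 13*v^2 - 38*v - 24) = v*(v + 3)*(v^3 - v^2 - 10*v - 8) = v*(v - 4)*(v + 3)*(v^2 + 3*v + 2) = v*(v - 4)*(v + 2)*(v + 3)*(v + 1)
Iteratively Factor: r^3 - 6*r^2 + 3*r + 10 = (r - 5)*(r^2 - r - 2) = (r - 5)*(r - 2)*(r + 1)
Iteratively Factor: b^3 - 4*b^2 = (b - 4)*(b^2) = b*(b - 4)*(b)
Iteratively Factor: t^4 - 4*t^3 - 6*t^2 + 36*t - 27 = (t - 3)*(t^3 - t^2 - 9*t + 9) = (t - 3)*(t - 1)*(t^2 - 9) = (t - 3)*(t - 1)*(t + 3)*(t - 3)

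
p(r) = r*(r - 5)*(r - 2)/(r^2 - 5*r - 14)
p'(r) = r*(5 - 2*r)*(r - 5)*(r - 2)/(r^2 - 5*r - 14)^2 + r*(r - 5)/(r^2 - 5*r - 14) + r*(r - 2)/(r^2 - 5*r - 14) + (r - 5)*(r - 2)/(r^2 - 5*r - 14) = (r^4 - 10*r^3 - 17*r^2 + 196*r - 140)/(r^4 - 10*r^3 - 3*r^2 + 140*r + 196)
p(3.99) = 0.44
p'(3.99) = -0.03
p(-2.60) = -15.78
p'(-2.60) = -16.37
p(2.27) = 0.08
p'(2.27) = 0.31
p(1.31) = -0.18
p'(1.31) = 0.19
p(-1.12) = 2.99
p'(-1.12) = -7.15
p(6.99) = -772.10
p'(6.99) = -77776.85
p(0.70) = -0.23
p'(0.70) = -0.05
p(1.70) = -0.09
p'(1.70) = 0.27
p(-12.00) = -15.03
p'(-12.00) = 0.92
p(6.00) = -3.00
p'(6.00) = -6.88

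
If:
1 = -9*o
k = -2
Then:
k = -2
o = -1/9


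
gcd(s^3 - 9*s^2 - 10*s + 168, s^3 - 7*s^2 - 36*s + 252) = s^2 - 13*s + 42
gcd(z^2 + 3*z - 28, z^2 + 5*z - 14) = z + 7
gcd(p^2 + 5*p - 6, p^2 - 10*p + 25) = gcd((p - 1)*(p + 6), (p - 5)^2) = 1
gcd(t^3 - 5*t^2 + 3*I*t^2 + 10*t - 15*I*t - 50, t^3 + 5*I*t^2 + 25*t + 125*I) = t + 5*I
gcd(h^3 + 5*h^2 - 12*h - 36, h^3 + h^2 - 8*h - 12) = h^2 - h - 6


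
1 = 1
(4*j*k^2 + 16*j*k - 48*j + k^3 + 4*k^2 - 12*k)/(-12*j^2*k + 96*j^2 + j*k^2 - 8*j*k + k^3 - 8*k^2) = (-k^2 - 4*k + 12)/(3*j*k - 24*j - k^2 + 8*k)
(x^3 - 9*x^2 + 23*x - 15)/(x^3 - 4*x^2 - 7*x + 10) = (x - 3)/(x + 2)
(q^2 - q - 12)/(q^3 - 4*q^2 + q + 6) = (q^2 - q - 12)/(q^3 - 4*q^2 + q + 6)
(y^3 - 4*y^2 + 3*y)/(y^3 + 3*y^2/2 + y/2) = 2*(y^2 - 4*y + 3)/(2*y^2 + 3*y + 1)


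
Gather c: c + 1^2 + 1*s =c + s + 1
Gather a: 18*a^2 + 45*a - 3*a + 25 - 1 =18*a^2 + 42*a + 24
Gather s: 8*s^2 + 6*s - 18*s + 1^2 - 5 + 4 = 8*s^2 - 12*s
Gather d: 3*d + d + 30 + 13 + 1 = 4*d + 44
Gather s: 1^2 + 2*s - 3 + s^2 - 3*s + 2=s^2 - s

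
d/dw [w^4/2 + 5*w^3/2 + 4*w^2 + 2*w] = 2*w^3 + 15*w^2/2 + 8*w + 2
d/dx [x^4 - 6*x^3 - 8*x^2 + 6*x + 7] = 4*x^3 - 18*x^2 - 16*x + 6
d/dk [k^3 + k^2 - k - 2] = 3*k^2 + 2*k - 1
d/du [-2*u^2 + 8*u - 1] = 8 - 4*u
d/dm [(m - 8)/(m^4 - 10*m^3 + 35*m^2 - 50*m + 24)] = (m^4 - 10*m^3 + 35*m^2 - 50*m - 2*(m - 8)*(2*m^3 - 15*m^2 + 35*m - 25) + 24)/(m^4 - 10*m^3 + 35*m^2 - 50*m + 24)^2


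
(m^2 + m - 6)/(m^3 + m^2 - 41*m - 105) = (m - 2)/(m^2 - 2*m - 35)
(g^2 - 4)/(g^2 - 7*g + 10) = (g + 2)/(g - 5)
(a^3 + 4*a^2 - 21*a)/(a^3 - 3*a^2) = (a + 7)/a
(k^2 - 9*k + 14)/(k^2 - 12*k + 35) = (k - 2)/(k - 5)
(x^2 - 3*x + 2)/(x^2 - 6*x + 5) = (x - 2)/(x - 5)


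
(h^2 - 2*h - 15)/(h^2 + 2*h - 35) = (h + 3)/(h + 7)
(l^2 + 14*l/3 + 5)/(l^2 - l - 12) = (l + 5/3)/(l - 4)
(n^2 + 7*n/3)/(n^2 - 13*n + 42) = n*(3*n + 7)/(3*(n^2 - 13*n + 42))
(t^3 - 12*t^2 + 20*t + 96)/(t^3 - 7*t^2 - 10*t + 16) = (t - 6)/(t - 1)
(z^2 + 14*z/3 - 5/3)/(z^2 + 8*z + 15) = (z - 1/3)/(z + 3)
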